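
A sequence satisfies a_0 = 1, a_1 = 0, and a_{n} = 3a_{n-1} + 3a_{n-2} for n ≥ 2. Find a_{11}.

401679

The ordinary generating function has denominator 1 - 3x - 3x^2.
Iterating the recurrence: a_0,…,a_{11} = 1, 0, 3, 9, 36, 135, 513, 1944, 7371, 27945, 105948, 401679.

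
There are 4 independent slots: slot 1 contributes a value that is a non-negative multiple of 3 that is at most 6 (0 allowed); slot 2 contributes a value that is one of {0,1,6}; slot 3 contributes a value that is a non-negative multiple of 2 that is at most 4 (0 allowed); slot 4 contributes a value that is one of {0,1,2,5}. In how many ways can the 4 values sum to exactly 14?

The generating function for the choices is (1 + x^3 + x^6)·(1 + x + x^6)·(1 + x^2 + x^4)·(1 + x + x^2 + x^5); the count is [x^14].
(1 + x^3 + x^6) has coefficients 1,0,0,1,0,0,1 for degrees 0…6.
(1 + x + x^6) has coefficients 1,1,0,0,0,0,1,0,0,0,0,0,0,0,0 for degrees 0…14.
Multiplying by (1 + x^2 + x^4) gives running coefficients 1,1,1,1,1,1,1,0,1,0,1,0,0,0,0 for degrees 0…14.
Finally multiplying by (1 + x + x^2 + x^5), the product of all factors after the first has coefficients 1,2,3,3,3,4,4,3,3,2,3,2,1,1,0 for degrees 0…14.
[x^14] = 1·0 + 1·2 + 1·3 = 5.

5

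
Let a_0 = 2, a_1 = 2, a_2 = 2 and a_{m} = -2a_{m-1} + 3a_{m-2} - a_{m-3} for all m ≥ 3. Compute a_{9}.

The ordinary generating function has denominator 1 + 2x - 3x^2 + x^3.
Iterating the recurrence: a_0,…,a_{9} = 2, 2, 2, 0, 4, -10, 32, -98, 302, -930.

-930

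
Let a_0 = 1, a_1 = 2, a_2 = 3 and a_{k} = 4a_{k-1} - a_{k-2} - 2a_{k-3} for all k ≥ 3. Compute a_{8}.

3829

The ordinary generating function has denominator 1 - 4z + z^2 + 2z^3.
Iterating the recurrence: a_0,…,a_{8} = 1, 2, 3, 8, 25, 86, 303, 1076, 3829.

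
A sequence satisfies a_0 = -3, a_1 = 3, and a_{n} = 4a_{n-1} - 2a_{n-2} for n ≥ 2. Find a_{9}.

The ordinary generating function has denominator 1 - 4x + 2x^2.
Iterating the recurrence: a_0,…,a_{9} = -3, 3, 18, 66, 228, 780, 2664, 9096, 31056, 106032.

106032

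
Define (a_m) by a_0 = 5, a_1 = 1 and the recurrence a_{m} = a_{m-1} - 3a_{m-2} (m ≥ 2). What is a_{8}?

The ordinary generating function has denominator 1 - z + 3z^2.
Iterating the recurrence: a_0,…,a_{8} = 5, 1, -14, -17, 25, 76, 1, -227, -230.

-230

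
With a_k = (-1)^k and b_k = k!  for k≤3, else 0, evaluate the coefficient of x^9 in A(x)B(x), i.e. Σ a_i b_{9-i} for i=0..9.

Write out a_i and b_{9-i} for i = 0,…,9 and sum the products.
Σ = 1·0 − 1·0 + 1·0 − 1·0 + 1·0 − 1·0 + 1·6 − 1·2 + 1·1 − 1·1 = 4.

4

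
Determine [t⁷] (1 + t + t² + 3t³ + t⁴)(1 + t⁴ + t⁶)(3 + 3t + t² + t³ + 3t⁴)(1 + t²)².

(1 + t + t² + 3t³ + t⁴) has coefficients 1,1,1,3,1 for degrees 0…4.
(1 + t⁴ + t⁶) has coefficients 1,0,0,0,1,0,1,0 for degrees 0…7.
Multiplying by (3 + 3t + t² + t³ + 3t⁴) gives running coefficients 3,3,1,1,6,3,4,4 for degrees 0…7.
Finally multiplying by (1 + t²)², the product of all factors after the first has coefficients 3,3,7,7,11,8,17,11 for degrees 0…7.
[t⁷] = 1·11 + 1·17 + 1·8 + 3·11 + 1·7 = 76.

76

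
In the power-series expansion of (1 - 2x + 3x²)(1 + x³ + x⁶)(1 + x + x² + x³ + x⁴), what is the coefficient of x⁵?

3

(1 - 2x + 3x²) has coefficients 1,-2,3 for degrees 0…2.
(1 + x³ + x⁶) has coefficients 1,0,0,1,0,0 for degrees 0…5.
Finally multiplying by (1 + x + x² + x³ + x⁴), the product of all factors after the first has coefficients 1,1,1,2,2,1 for degrees 0…5.
[x⁵] = 1·1 − 2·2 + 3·2 = 3.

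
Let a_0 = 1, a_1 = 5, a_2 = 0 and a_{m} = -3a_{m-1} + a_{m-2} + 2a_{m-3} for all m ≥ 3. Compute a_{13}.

The ordinary generating function has denominator 1 + 3y - y^2 - 2y^3.
Iterating the recurrence: a_0,…,a_{13} = 1, 5, 0, 7, -11, 40, -117, 369, -1144, 3567, -11107, 34600, -107773, 335705.

335705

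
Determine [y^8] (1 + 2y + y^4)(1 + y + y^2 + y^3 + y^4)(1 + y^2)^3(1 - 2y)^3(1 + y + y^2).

-4

(1 + 2y + y^4) has coefficients 1,2,0,0,1 for degrees 0…4.
(1 + y + y^2 + y^3 + y^4) has coefficients 1,1,1,1,1,0,0,0,0 for degrees 0…8.
Multiplying by (1 + y^2)^3 gives running coefficients 1,1,4,4,7,6,7,4,4 for degrees 0…8.
Multiplying by (1 - 2y)^3 gives running coefficients 1,-5,10,-16,23,-20,23,-22,16 for degrees 0…8.
Finally multiplying by (1 + y + y^2), the product of all factors after the first has coefficients 1,-4,6,-11,17,-13,26,-19,17 for degrees 0…8.
[y^8] = 1·17 + 2·(-19) + 1·17 = -4.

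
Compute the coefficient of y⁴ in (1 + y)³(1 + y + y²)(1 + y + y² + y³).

(1 + y)³ has coefficients 1,3,3,1 for degrees 0…3.
(1 + y + y²) has coefficients 1,1,1,0,0 for degrees 0…4.
Finally multiplying by (1 + y + y² + y³), the product of all factors after the first has coefficients 1,2,3,3,2 for degrees 0…4.
[y⁴] = 1·2 + 3·3 + 3·3 + 1·2 = 22.

22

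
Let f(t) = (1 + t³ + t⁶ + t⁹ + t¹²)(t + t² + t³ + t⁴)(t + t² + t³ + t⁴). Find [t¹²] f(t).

5

(1 + t³ + t⁶ + t⁹ + t¹²) has coefficients 1,0,0,1,0,0,1,0,0,1,0,0,1 for degrees 0…12.
(t + t² + t³ + t⁴) has coefficients 0,1,1,1,1,0,0,0,0,0,0,0,0 for degrees 0…12.
Finally multiplying by (t + t² + t³ + t⁴), the product of all factors after the first has coefficients 0,0,1,2,3,4,3,2,1,0,0,0,0 for degrees 0…12.
[t¹²] = 1·0 + 1·0 + 1·3 + 1·2 + 1·0 = 5.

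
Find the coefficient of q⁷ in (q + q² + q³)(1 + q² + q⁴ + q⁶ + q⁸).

2

(q + q² + q³) has coefficients 0,1,1,1 for degrees 0…3.
(1 + q² + q⁴ + q⁶ + q⁸) has coefficients 1,0,1,0,1,0,1,0 for degrees 0…7.
[q⁷] = 1·1 + 1·0 + 1·1 = 2.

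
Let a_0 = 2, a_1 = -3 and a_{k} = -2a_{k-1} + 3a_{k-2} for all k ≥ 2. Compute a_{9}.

The ordinary generating function has denominator 1 + 2q - 3q^2.
Iterating the recurrence: a_0,…,a_{9} = 2, -3, 12, -33, 102, -303, 912, -2733, 8202, -24603.

-24603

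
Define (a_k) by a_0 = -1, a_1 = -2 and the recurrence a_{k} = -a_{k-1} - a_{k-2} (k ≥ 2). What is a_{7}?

The ordinary generating function has denominator 1 + t + t^2.
Iterating the recurrence: a_0,…,a_{7} = -1, -2, 3, -1, -2, 3, -1, -2.

-2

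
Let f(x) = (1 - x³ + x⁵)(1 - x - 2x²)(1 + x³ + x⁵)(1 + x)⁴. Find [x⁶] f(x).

(1 - x³ + x⁵) has coefficients 1,0,0,-1,0,1 for degrees 0…5.
(1 - x - 2x²) has coefficients 1,-1,-2,0,0,0,0 for degrees 0…6.
Multiplying by (1 + x³ + x⁵) gives running coefficients 1,-1,-2,1,-1,-1,-1 for degrees 0…6.
Finally multiplying by (1 + x)⁴, the product of all factors after the first has coefficients 1,3,0,-9,-12,-8,-9 for degrees 0…6.
[x⁶] = 1·(-9) − 1·(-9) + 1·3 = 3.

3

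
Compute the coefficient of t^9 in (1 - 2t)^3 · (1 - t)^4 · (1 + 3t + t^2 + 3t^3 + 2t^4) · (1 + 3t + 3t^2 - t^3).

824

(1 - 2t)^3 has coefficients 1,-6,12,-8 for degrees 0…3.
(1 - t)^4 has coefficients 1,-4,6,-4,1,0,0,0,0,0 for degrees 0…9.
Multiplying by (1 + 3t + t^2 + 3t^3 + 2t^4) gives running coefficients 1,-1,-5,13,-15,9,1,-5,2,0 for degrees 0…9.
Finally multiplying by (1 + 3t + 3t^2 - t^3), the product of all factors after the first has coefficients 1,2,-5,-6,10,8,-30,40,-19,-10 for degrees 0…9.
[t^9] = 1·(-10) − 6·(-19) + 12·40 − 8·(-30) = 824.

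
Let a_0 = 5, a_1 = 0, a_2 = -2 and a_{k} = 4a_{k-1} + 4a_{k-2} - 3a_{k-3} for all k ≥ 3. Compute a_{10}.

-1124732

The ordinary generating function has denominator 1 - 4q - 4q^2 + 3q^3.
Iterating the recurrence: a_0,…,a_{10} = 5, 0, -2, -23, -100, -486, -2275, -10744, -50618, -238623, -1124732.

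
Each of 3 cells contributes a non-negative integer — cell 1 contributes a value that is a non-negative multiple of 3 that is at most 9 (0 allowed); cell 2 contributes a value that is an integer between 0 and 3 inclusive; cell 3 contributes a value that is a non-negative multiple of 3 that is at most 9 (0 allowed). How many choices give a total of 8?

3

The generating function for the choices is (1 + z³ + z⁶ + z⁹)·(1 + z + z² + z³)·(1 + z³ + z⁶ + z⁹); the count is [z⁸].
(1 + z³ + z⁶ + z⁹) has coefficients 1,0,0,1,0,0,1,0,0 for degrees 0…8.
(1 + z + z² + z³) has coefficients 1,1,1,1,0,0,0,0,0 for degrees 0…8.
Finally multiplying by (1 + z³ + z⁶ + z⁹), the product of all factors after the first has coefficients 1,1,1,2,1,1,2,1,1 for degrees 0…8.
[z⁸] = 1·1 + 1·1 + 1·1 = 3.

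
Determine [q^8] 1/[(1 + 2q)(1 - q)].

171

Partial fractions give a closed form: a_n = (2/3)·(-2)^n + (1/3)·1^n.
At n = 8: a_8 = 171.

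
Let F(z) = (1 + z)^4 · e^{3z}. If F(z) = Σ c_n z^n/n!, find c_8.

The EGF product rule gives c_8 = Σ_{k_1+k_2=8} C(8; k_1,k_2) · ∏ g_i(k_i), where (1+z)^4 gives the falling factorial (4)_k; e^{3z} gives (3)^k.
g_1(k) for k = 0…8: 1, 4, 12, 24, 24, 0, 0, 0, 0.
g_2(k) for k = 0…8: 1, 3, 9, 27, 81, 243, 729, 2187, 6561.
c_8 = Σ_k C(8,k)·g_1(k)·g_2(8−k) = 1·1·6561 + 8·4·2187 + 28·12·729 + 56·24·243 + 70·24·81 = 6561 + 69984 + 244944 + 326592 + 136080 = 784161.

784161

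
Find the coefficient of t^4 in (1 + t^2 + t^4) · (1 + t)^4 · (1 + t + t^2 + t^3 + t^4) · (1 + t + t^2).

60

(1 + t^2 + t^4) has coefficients 1,0,1,0,1 for degrees 0…4.
(1 + t)^4 has coefficients 1,4,6,4,1 for degrees 0…4.
Multiplying by (1 + t + t^2 + t^3 + t^4) gives running coefficients 1,5,11,15,16 for degrees 0…4.
Finally multiplying by (1 + t + t^2), the product of all factors after the first has coefficients 1,6,17,31,42 for degrees 0…4.
[t^4] = 1·42 + 1·17 + 1·1 = 60.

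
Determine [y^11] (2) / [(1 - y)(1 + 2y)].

The denominator gives the recurrence a_n = −a_(n−1) + 2a_(n−2) for n ≥ 3; the numerator fixes a_0 = 2, a_1 = -2, a_2 = 6.
Iterating: 2, -2, 6, -10, 22, -42, 86, -170, 342, -682, 1366, -2730, so a_11 = -2730.

-2730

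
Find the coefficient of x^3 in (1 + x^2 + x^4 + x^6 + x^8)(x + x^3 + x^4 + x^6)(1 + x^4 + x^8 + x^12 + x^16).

(1 + x^2 + x^4 + x^6 + x^8) has coefficients 1,0,1,0 for degrees 0…3.
(x + x^3 + x^4 + x^6) has coefficients 0,1,0,1 for degrees 0…3.
Finally multiplying by (1 + x^4 + x^8 + x^12 + x^16), the product of all factors after the first has coefficients 0,1,0,1 for degrees 0…3.
[x^3] = 1·1 + 1·1 = 2.

2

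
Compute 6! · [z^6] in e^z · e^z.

The EGF product rule gives c_6 = Σ_{k_1+k_2=6} C(6; k_1,k_2) · ∏ g_i(k_i), where e^z gives (1)^k; e^z gives (1)^k.
g_1(k) for k = 0…6: 1, 1, 1, 1, 1, 1, 1.
g_2(k) for k = 0…6: 1, 1, 1, 1, 1, 1, 1.
c_6 = Σ_k C(6,k)·g_1(k)·g_2(6−k) = 1·1·1 + 6·1·1 + 15·1·1 + 20·1·1 + 15·1·1 + 6·1·1 + 1·1·1 = 1 + 6 + 15 + 20 + 15 + 6 + 1 = 64.

64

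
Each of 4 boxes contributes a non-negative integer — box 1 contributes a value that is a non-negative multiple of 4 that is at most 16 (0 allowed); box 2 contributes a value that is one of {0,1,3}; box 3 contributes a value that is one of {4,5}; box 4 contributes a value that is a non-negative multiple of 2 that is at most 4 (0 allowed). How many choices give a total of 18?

4

The generating function for the choices is (1 + q^4 + q^8 + q^12 + q^16)·(1 + q + q^3)·(q^4 + q^5)·(1 + q^2 + q^4); the count is [q^18].
(1 + q^4 + q^8 + q^12 + q^16) has coefficients 1,0,0,0,1,0,0,0,1,0,0,0,1,0,0,0,1 for degrees 0…16.
(1 + q + q^3) has coefficients 1,1,0,1,0,0,0,0,0,0,0,0,0,0,0,0,0,0,0 for degrees 0…18.
Multiplying by (q^4 + q^5) gives running coefficients 0,0,0,0,1,2,1,1,1,0,0,0,0,0,0,0,0,0,0 for degrees 0…18.
Finally multiplying by (1 + q^2 + q^4), the product of all factors after the first has coefficients 0,0,0,0,1,2,2,3,3,3,2,1,1,0,0,0,0,0,0 for degrees 0…18.
[q^18] = 1·0 + 1·0 + 1·2 + 1·2 + 1·0 = 4.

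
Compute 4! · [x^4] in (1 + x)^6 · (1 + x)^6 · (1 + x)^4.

43680

The EGF product rule gives c_4 = Σ_{k_1+k_2+k_3=4} C(4; k_1,k_2,k_3) · ∏ g_i(k_i), where (1+x)^6 gives the falling factorial (6)_k; (1+x)^6 gives the falling factorial (6)_k; (1+x)^4 gives the falling factorial (4)_k.
g_1(k) for k = 0…4: 1, 6, 30, 120, 360.
g_2(k) for k = 0…4: 1, 6, 30, 120, 360.
g_3(k) for k = 0…4: 1, 4, 12, 24, 24.
First combine the last two factors: h(k) = Σ_j C(k,j)·g_2(j)·g_3(k−j) for k = 0…4: 1, 10, 90, 720, 5040.
c_4 = Σ_k C(4,k)·g_1(k)·h(4−k) = 1·1·5040 + 4·6·720 + 6·30·90 + 4·120·10 + 1·360·1 = 5040 + 17280 + 16200 + 4800 + 360 = 43680.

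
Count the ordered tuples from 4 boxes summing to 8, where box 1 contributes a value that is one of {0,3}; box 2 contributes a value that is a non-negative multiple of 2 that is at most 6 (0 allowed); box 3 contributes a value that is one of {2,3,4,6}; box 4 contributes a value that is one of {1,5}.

The generating function for the choices is (1 + x³)·(1 + x² + x⁴ + x⁶)·(x² + x³ + x⁴ + x⁶)·(x + x⁵); the count is [x⁸].
(1 + x³) has coefficients 1,0,0,1 for degrees 0…3.
(1 + x² + x⁴ + x⁶) has coefficients 1,0,1,0,1,0,1,0,0 for degrees 0…8.
Multiplying by (x² + x³ + x⁴ + x⁶) gives running coefficients 0,0,1,1,2,1,3,1,3 for degrees 0…8.
Finally multiplying by (x + x⁵), the product of all factors after the first has coefficients 0,0,0,1,1,2,1,4,2 for degrees 0…8.
[x⁸] = 1·2 + 1·2 = 4.

4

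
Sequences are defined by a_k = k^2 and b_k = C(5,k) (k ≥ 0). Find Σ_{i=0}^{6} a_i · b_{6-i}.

432

Write out a_i and b_{6-i} for i = 0,…,6 and sum the products.
Σ = 0·0 + 1·1 + 4·5 + 9·10 + 16·10 + 25·5 + 36·1 = 432.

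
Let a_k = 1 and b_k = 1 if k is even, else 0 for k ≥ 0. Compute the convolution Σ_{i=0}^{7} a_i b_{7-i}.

The convolution is the t^7 coefficient of A(t)B(t).
Σ = 1·0 + 1·1 + 1·0 + 1·1 + 1·0 + 1·1 + 1·0 + 1·1 = 4.

4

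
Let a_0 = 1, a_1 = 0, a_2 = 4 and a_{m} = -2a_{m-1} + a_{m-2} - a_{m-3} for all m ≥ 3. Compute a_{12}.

The ordinary generating function has denominator 1 + 2y - y^2 + y^3.
Iterating the recurrence: a_0,…,a_{12} = 1, 0, 4, -9, 22, -57, 145, -369, 940, -2394, 6097, -15528, 39547.

39547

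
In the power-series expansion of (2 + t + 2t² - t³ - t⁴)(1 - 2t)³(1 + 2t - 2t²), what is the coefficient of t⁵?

(2 + t + 2t² - t³ - t⁴) has coefficients 2,1,2,-1,-1 for degrees 0…4.
(1 - 2t)³ has coefficients 1,-6,12,-8,0,0 for degrees 0…5.
Finally multiplying by (1 + 2t - 2t²), the product of all factors after the first has coefficients 1,-4,-2,28,-40,16 for degrees 0…5.
[t⁵] = 2·16 + 1·(-40) + 2·28 − 1·(-2) − 1·(-4) = 54.

54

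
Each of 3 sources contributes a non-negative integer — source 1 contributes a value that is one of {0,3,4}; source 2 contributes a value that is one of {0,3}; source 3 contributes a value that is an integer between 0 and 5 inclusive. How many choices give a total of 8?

The generating function for the choices is (1 + x³ + x⁴)·(1 + x³)·(1 + x + x² + x³ + x⁴ + x⁵); the count is [x⁸].
(1 + x³ + x⁴) has coefficients 1,0,0,1,1 for degrees 0…4.
(1 + x³) has coefficients 1,0,0,1,0,0,0,0,0 for degrees 0…8.
Finally multiplying by (1 + x + x² + x³ + x⁴ + x⁵), the product of all factors after the first has coefficients 1,1,1,2,2,2,1,1,1 for degrees 0…8.
[x⁸] = 1·1 + 1·2 + 1·2 = 5.

5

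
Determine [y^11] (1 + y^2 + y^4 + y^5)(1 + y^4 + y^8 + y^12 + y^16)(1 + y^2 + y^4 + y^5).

2

(1 + y^2 + y^4 + y^5) has coefficients 1,0,1,0,1,1 for degrees 0…5.
(1 + y^4 + y^8 + y^12 + y^16) has coefficients 1,0,0,0,1,0,0,0,1,0,0,0 for degrees 0…11.
Finally multiplying by (1 + y^2 + y^4 + y^5), the product of all factors after the first has coefficients 1,0,1,0,2,1,1,0,2,1,1,0 for degrees 0…11.
[y^11] = 1·0 + 1·1 + 1·0 + 1·1 = 2.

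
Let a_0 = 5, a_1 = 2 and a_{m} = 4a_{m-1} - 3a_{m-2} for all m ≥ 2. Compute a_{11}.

-265714

The ordinary generating function has denominator 1 - 4x + 3x^2.
Iterating the recurrence: a_0,…,a_{11} = 5, 2, -7, -34, -115, -358, -1087, -3274, -9835, -29518, -88567, -265714.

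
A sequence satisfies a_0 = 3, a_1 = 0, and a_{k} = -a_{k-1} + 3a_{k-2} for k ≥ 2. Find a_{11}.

The ordinary generating function has denominator 1 + z - 3z^2.
Iterating the recurrence: a_0,…,a_{11} = 3, 0, 9, -9, 36, -63, 171, -360, 873, -1953, 4572, -10431.

-10431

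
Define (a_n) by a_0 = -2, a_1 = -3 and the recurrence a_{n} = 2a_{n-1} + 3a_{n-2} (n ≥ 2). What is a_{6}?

The ordinary generating function has denominator 1 - 2q - 3q^2.
Iterating the recurrence: a_0,…,a_{6} = -2, -3, -12, -33, -102, -303, -912.

-912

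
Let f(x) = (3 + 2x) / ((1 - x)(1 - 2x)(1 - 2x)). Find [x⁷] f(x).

The denominator gives the recurrence a_n = 5a_(n−1) − 8a_(n−2) + 4a_(n−3) for n ≥ 3; the numerator fixes a_0 = 3, a_1 = 17, a_2 = 61.
Iterating: 3, 17, 61, 181, 485, 1221, 2949, 6917, so a_7 = 6917.

6917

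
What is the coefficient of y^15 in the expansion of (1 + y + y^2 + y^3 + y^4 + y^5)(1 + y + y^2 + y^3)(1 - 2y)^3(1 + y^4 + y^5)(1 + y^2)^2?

-51

(1 + y + y^2 + y^3 + y^4 + y^5) has coefficients 1,1,1,1,1,1 for degrees 0…5.
(1 + y + y^2 + y^3) has coefficients 1,1,1,1,0,0,0,0,0,0,0,0,0,0,0,0 for degrees 0…15.
Multiplying by (1 - 2y)^3 gives running coefficients 1,-5,7,-1,-2,4,-8,0,0,0,0,0,0,0,0,0 for degrees 0…15.
Multiplying by (1 + y^4 + y^5) gives running coefficients 1,-5,7,-1,-1,0,-6,6,-3,2,-4,-8,0,0,0,0 for degrees 0…15.
Finally multiplying by (1 + y^2)^2, the product of all factors after the first has coefficients 1,-5,9,-11,14,-7,-1,5,-16,14,-16,2,-11,-14,-4,-8 for degrees 0…15.
[y^15] = 1·(-8) + 1·(-4) + 1·(-14) + 1·(-11) + 1·2 + 1·(-16) = -51.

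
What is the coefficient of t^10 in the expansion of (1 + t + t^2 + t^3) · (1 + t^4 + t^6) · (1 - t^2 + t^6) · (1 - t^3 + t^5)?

-2

(1 + t + t^2 + t^3) has coefficients 1,1,1,1 for degrees 0…3.
(1 + t^4 + t^6) has coefficients 1,0,0,0,1,0,1,0,0,0,0 for degrees 0…10.
Multiplying by (1 - t^2 + t^6) gives running coefficients 1,0,-1,0,1,0,1,0,-1,0,1 for degrees 0…10.
Finally multiplying by (1 - t^3 + t^5), the product of all factors after the first has coefficients 1,0,-1,-1,1,2,1,-2,-1,0,1 for degrees 0…10.
[t^10] = 1·1 + 1·0 + 1·(-1) + 1·(-2) = -2.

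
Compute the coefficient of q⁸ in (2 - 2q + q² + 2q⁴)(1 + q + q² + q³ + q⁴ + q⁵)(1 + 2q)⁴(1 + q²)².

551

(2 - 2q + q² + 2q⁴) has coefficients 2,-2,1,0,2 for degrees 0…4.
(1 + q + q² + q³ + q⁴ + q⁵) has coefficients 1,1,1,1,1,1,0,0,0 for degrees 0…8.
Multiplying by (1 + 2q)⁴ gives running coefficients 1,9,33,65,81,81,80,72,48 for degrees 0…8.
Finally multiplying by (1 + q²)², the product of all factors after the first has coefficients 1,9,35,83,148,220,275,299,289 for degrees 0…8.
[q⁸] = 2·289 − 2·299 + 1·275 + 2·148 = 551.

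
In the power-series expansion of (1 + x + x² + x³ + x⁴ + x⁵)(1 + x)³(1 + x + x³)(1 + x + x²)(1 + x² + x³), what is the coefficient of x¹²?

(1 + x + x² + x³ + x⁴ + x⁵) has coefficients 1,1,1,1,1,1 for degrees 0…5.
(1 + x)³ has coefficients 1,3,3,1,0,0,0,0,0,0,0,0,0 for degrees 0…12.
Multiplying by (1 + x + x³) gives running coefficients 1,4,6,5,4,3,1,0,0,0,0,0,0 for degrees 0…12.
Multiplying by (1 + x + x²) gives running coefficients 1,5,11,15,15,12,8,4,1,0,0,0,0 for degrees 0…12.
Finally multiplying by (1 + x² + x³), the product of all factors after the first has coefficients 1,5,12,21,31,38,38,31,21,12,5,1,0 for degrees 0…12.
[x¹²] = 1·0 + 1·1 + 1·5 + 1·12 + 1·21 + 1·31 = 70.

70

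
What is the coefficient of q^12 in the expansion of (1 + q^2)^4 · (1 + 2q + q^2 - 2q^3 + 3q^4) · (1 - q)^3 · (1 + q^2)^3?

(1 + q^2)^4 has coefficients 1,0,4,0,6,0,4,0,1 for degrees 0…8.
(1 + 2q + q^2 - 2q^3 + 3q^4) has coefficients 1,2,1,-2,3,0,0,0,0,0,0,0,0 for degrees 0…12.
Multiplying by (1 - q)^3 gives running coefficients 1,-1,-2,0,10,-16,11,-3,0,0,0,0,0 for degrees 0…12.
Finally multiplying by (1 + q^2)^3, the product of all factors after the first has coefficients 1,-1,1,-3,7,-19,36,-52,61,-57,43,-25,11 for degrees 0…12.
[q^12] = 1·11 + 4·43 + 6·61 + 4·36 + 1·7 = 700.

700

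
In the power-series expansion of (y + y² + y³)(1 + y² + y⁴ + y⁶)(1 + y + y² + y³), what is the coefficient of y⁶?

(y + y² + y³) has coefficients 0,1,1,1 for degrees 0…3.
(1 + y² + y⁴ + y⁶) has coefficients 1,0,1,0,1,0,1 for degrees 0…6.
Finally multiplying by (1 + y + y² + y³), the product of all factors after the first has coefficients 1,1,2,2,2,2,2 for degrees 0…6.
[y⁶] = 1·2 + 1·2 + 1·2 = 6.

6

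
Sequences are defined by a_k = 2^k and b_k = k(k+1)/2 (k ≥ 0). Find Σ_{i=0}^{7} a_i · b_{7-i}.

466

This is [x^7] in the product of the two ordinary generating functions.
Σ = 1·28 + 2·21 + 4·15 + 8·10 + 16·6 + 32·3 + 64·1 + 128·0 = 466.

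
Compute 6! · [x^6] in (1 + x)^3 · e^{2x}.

The EGF product rule gives c_6 = Σ_{k_1+k_2=6} C(6; k_1,k_2) · ∏ g_i(k_i), where (1+x)^3 gives the falling factorial (3)_k; e^{2x} gives (2)^k.
g_1(k) for k = 0…6: 1, 3, 6, 6, 0, 0, 0.
g_2(k) for k = 0…6: 1, 2, 4, 8, 16, 32, 64.
c_6 = Σ_k C(6,k)·g_1(k)·g_2(6−k) = 1·1·64 + 6·3·32 + 15·6·16 + 20·6·8 = 64 + 576 + 1440 + 960 = 3040.

3040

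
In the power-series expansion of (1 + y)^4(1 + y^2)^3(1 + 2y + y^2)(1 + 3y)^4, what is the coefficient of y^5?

5322

(1 + y)^4 has coefficients 1,4,6,4,1 for degrees 0…4.
(1 + y^2)^3 has coefficients 1,0,3,0,3,0 for degrees 0…5.
Multiplying by (1 + 2y + y^2) gives running coefficients 1,2,4,6,6,6 for degrees 0…5.
Finally multiplying by (1 + 3y)^4, the product of all factors after the first has coefficients 1,14,82,270,591,996 for degrees 0…5.
[y^5] = 1·996 + 4·591 + 6·270 + 4·82 + 1·14 = 5322.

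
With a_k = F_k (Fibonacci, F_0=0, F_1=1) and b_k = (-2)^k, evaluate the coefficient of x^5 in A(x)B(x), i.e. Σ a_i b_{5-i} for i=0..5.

The convolution is the t^5 coefficient of A(t)B(t).
Σ = 0·(-32) + 1·16 + 1·(-8) + 2·4 + 3·(-2) + 5·1 = 15.

15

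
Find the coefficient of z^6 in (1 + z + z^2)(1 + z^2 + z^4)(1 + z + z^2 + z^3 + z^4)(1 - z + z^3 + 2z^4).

13

(1 + z + z^2) has coefficients 1,1,1 for degrees 0…2.
(1 + z^2 + z^4) has coefficients 1,0,1,0,1,0,0 for degrees 0…6.
Multiplying by (1 + z + z^2 + z^3 + z^4) gives running coefficients 1,1,2,2,3,2,2 for degrees 0…6.
Finally multiplying by (1 - z + z^3 + 2z^4), the product of all factors after the first has coefficients 1,0,1,1,4,3,6 for degrees 0…6.
[z^6] = 1·6 + 1·3 + 1·4 = 13.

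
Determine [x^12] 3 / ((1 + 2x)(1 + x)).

24573

The denominator gives the recurrence a_n = −3a_(n−1) − 2a_(n−2) for n ≥ 2; the numerator fixes a_0 = 3, a_1 = -9.
Iterating: 3, -9, 21, -45, 93, -189, 381, -765, 1533, -3069, 6141, -12285, 24573, so a_12 = 24573.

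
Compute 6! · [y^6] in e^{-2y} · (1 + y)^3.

The EGF product rule gives c_6 = Σ_{k_1+k_2=6} C(6; k_1,k_2) · ∏ g_i(k_i), where e^{-2y} gives (-2)^k; (1+y)^3 gives the falling factorial (3)_k.
g_1(k) for k = 0…6: 1, -2, 4, -8, 16, -32, 64.
g_2(k) for k = 0…6: 1, 3, 6, 6, 0, 0, 0.
c_6 = Σ_k C(6,k)·g_1(k)·g_2(6−k) = 20·(-8)·6 + 15·16·6 + 6·(-32)·3 + 1·64·1 = −960 + 1440 − 576 + 64 = -32.

-32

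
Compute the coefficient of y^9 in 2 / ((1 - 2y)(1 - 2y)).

10240

The denominator gives the recurrence a_n = 4a_(n−1) − 4a_(n−2) for n ≥ 2; the numerator fixes a_0 = 2, a_1 = 8.
Iterating: 2, 8, 24, 64, 160, 384, 896, 2048, 4608, 10240, so a_9 = 10240.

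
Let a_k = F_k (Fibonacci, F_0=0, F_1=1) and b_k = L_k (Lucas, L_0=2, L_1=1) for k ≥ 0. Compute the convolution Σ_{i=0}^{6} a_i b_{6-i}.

56

This is [x^6] in the product of the two ordinary generating functions.
Σ = 0·18 + 1·11 + 1·7 + 2·4 + 3·3 + 5·1 + 8·2 = 56.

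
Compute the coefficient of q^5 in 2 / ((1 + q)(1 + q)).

The denominator gives the recurrence a_n = −2a_(n−1) − a_(n−2) for n ≥ 2; the numerator fixes a_0 = 2, a_1 = -4.
Iterating: 2, -4, 6, -8, 10, -12, so a_5 = -12.

-12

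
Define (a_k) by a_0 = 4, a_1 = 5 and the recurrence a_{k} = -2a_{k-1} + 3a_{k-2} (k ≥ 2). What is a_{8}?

The ordinary generating function has denominator 1 + 2t - 3t^2.
Iterating the recurrence: a_0,…,a_{8} = 4, 5, 2, 11, -16, 65, -178, 551, -1636.

-1636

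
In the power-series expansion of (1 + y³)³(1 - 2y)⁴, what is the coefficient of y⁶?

(1 + y³)³ has coefficients 1,0,0,3,0,0,3 for degrees 0…6.
(1 - 2y)⁴ has coefficients 1,-8,24,-32,16,0,0 for degrees 0…6.
[y⁶] = 1·0 + 3·(-32) + 3·1 = -93.

-93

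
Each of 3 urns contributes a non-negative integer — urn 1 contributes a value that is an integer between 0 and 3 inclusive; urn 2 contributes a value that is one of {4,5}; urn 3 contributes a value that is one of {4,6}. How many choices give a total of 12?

The generating function for the choices is (1 + x + x² + x³)·(x⁴ + x⁵)·(x⁴ + x⁶); the count is [x¹²].
(1 + x + x² + x³) has coefficients 1,1,1,1 for degrees 0…3.
(x⁴ + x⁵) has coefficients 0,0,0,0,1,1,0,0,0,0,0,0,0 for degrees 0…12.
Finally multiplying by (x⁴ + x⁶), the product of all factors after the first has coefficients 0,0,0,0,0,0,0,0,1,1,1,1,0 for degrees 0…12.
[x¹²] = 1·0 + 1·1 + 1·1 + 1·1 = 3.

3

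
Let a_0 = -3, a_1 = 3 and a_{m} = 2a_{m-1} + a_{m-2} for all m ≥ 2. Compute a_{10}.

4179

The ordinary generating function has denominator 1 - 2q - q^2.
Iterating the recurrence: a_0,…,a_{10} = -3, 3, 3, 9, 21, 51, 123, 297, 717, 1731, 4179.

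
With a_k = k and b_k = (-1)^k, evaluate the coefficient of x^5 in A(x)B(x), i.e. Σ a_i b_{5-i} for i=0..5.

3

This is [x^5] in the product of the two ordinary generating functions.
Σ = 0·(-1) + 1·1 + 2·(-1) + 3·1 + 4·(-1) + 5·1 = 3.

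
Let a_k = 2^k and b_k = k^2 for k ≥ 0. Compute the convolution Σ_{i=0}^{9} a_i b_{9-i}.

This is [x^9] in the product of the two ordinary generating functions.
Σ = 1·81 + 2·64 + 4·49 + 8·36 + 16·25 + 32·16 + 64·9 + 128·4 + 256·1 + 512·0 = 2949.

2949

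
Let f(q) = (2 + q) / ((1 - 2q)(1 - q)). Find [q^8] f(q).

The denominator gives the recurrence a_n = 3a_(n−1) − 2a_(n−2) for n ≥ 2; the numerator fixes a_0 = 2, a_1 = 7.
Iterating: 2, 7, 17, 37, 77, 157, 317, 637, 1277, so a_8 = 1277.

1277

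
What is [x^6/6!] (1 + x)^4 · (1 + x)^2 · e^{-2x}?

The EGF product rule gives c_6 = Σ_{k_1+k_2+k_3=6} C(6; k_1,k_2,k_3) · ∏ g_i(k_i), where (1+x)^4 gives the falling factorial (4)_k; (1+x)^2 gives the falling factorial (2)_k; e^{-2x} gives (-2)^k.
g_1(k) for k = 0…6: 1, 4, 12, 24, 24, 0, 0.
g_2(k) for k = 0…6: 1, 2, 2, 0, 0, 0, 0.
g_3(k) for k = 0…6: 1, -2, 4, -8, 16, -32, 64.
First combine the last two factors: h(k) = Σ_j C(k,j)·g_2(j)·g_3(k−j) for k = 0…6: 1, 0, -2, 4, 0, -32, 160.
c_6 = Σ_k C(6,k)·g_1(k)·h(6−k) = 1·1·160 + 6·4·(-32) + 20·24·4 + 15·24·(-2) = 160 − 768 + 1920 − 720 = 592.

592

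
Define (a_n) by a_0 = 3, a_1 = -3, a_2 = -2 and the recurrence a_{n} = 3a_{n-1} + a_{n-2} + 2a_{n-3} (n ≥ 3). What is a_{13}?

-1165443

The ordinary generating function has denominator 1 - 3x - x^2 - 2x^3.
Iterating the recurrence: a_0,…,a_{13} = 3, -3, -2, -3, -17, -58, -197, -683, -2362, -8163, -28217, -97538, -337157, -1165443.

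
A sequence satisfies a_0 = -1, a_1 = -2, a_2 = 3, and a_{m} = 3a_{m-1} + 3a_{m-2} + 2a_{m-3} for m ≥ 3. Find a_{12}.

The ordinary generating function has denominator 1 - 3y - 3y^2 - 2y^3.
Iterating the recurrence: a_0,…,a_{12} = -1, -2, 3, 1, 8, 33, 125, 490, 1911, 7453, 29072, 113397, 442313.

442313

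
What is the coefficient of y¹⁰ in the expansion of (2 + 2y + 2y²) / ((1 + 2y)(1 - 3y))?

The denominator gives the recurrence a_n = a_(n−1) + 6a_(n−2) for n ≥ 3; the numerator fixes a_0 = 2, a_1 = 4, a_2 = 18.
Iterating: 2, 4, 18, 42, 150, 402, 1302, 3714, 11526, 33810, 102966, so a_10 = 102966.

102966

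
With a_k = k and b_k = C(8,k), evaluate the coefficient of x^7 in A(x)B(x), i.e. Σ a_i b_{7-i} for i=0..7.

769

The convolution is the x^7 coefficient of A(x)B(x).
Σ = 0·8 + 1·28 + 2·56 + 3·70 + 4·56 + 5·28 + 6·8 + 7·1 = 769.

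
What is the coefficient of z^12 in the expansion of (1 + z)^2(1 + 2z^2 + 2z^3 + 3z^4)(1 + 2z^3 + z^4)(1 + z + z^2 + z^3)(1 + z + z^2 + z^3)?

(1 + z)^2 has coefficients 1,2,1 for degrees 0…2.
(1 + 2z^2 + 2z^3 + 3z^4) has coefficients 1,0,2,2,3,0,0,0,0,0,0,0,0 for degrees 0…12.
Multiplying by (1 + 2z^3 + z^4) gives running coefficients 1,0,2,4,4,4,6,8,3,0,0,0,0 for degrees 0…12.
Multiplying by (1 + z + z^2 + z^3) gives running coefficients 1,1,3,7,10,14,18,22,21,17,11,3,0 for degrees 0…12.
Finally multiplying by (1 + z + z^2 + z^3), the product of all factors after the first has coefficients 1,2,5,12,21,34,49,64,75,78,71,52,31 for degrees 0…12.
[z^12] = 1·31 + 2·52 + 1·71 = 206.

206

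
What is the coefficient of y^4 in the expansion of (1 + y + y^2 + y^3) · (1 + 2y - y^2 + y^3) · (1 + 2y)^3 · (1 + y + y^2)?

159

(1 + y + y^2 + y^3) has coefficients 1,1,1,1 for degrees 0…3.
(1 + 2y - y^2 + y^3) has coefficients 1,2,-1,1,0 for degrees 0…4.
Multiplying by (1 + 2y)^3 gives running coefficients 1,8,23,27,10 for degrees 0…4.
Finally multiplying by (1 + y + y^2), the product of all factors after the first has coefficients 1,9,32,58,60 for degrees 0…4.
[y^4] = 1·60 + 1·58 + 1·32 + 1·9 = 159.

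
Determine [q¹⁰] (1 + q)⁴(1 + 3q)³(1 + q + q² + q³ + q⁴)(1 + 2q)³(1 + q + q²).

68475

(1 + q)⁴ has coefficients 1,4,6,4,1 for degrees 0…4.
(1 + 3q)³ has coefficients 1,9,27,27,0,0,0,0,0,0,0 for degrees 0…10.
Multiplying by (1 + q + q² + q³ + q⁴) gives running coefficients 1,10,37,64,64,63,54,27,0,0,0 for degrees 0…10.
Multiplying by (1 + 2q)³ gives running coefficients 1,16,109,414,972,1511,1712,1619,1314,756,216 for degrees 0…10.
Finally multiplying by (1 + q + q²), the product of all factors after the first has coefficients 1,17,126,539,1495,2897,4195,4842,4645,3689,2286 for degrees 0…10.
[q¹⁰] = 1·2286 + 4·3689 + 6·4645 + 4·4842 + 1·4195 = 68475.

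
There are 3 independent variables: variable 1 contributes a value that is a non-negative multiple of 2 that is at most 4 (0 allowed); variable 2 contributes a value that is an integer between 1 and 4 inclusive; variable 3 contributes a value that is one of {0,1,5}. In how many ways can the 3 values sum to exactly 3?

3

The generating function for the choices is (1 + q² + q⁴)·(q + q² + q³ + q⁴)·(1 + q + q⁵); the count is [q³].
(1 + q² + q⁴) has coefficients 1,0,1,0 for degrees 0…3.
(q + q² + q³ + q⁴) has coefficients 0,1,1,1 for degrees 0…3.
Finally multiplying by (1 + q + q⁵), the product of all factors after the first has coefficients 0,1,2,2 for degrees 0…3.
[q³] = 1·2 + 1·1 = 3.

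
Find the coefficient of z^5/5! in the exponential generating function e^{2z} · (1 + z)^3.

The EGF product rule gives c_5 = Σ_{k_1+k_2=5} C(5; k_1,k_2) · ∏ g_i(k_i), where e^{2z} gives (2)^k; (1+z)^3 gives the falling factorial (3)_k.
g_1(k) for k = 0…5: 1, 2, 4, 8, 16, 32.
g_2(k) for k = 0…5: 1, 3, 6, 6, 0, 0.
c_5 = Σ_k C(5,k)·g_1(k)·g_2(5−k) = 10·4·6 + 10·8·6 + 5·16·3 + 1·32·1 = 240 + 480 + 240 + 32 = 992.

992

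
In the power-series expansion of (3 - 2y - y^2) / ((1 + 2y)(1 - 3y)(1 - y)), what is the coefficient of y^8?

13378

Partial fractions give a closed form: a_n = (1)·(-2)^n + (2)·3^n.
At n = 8: a_8 = 13378.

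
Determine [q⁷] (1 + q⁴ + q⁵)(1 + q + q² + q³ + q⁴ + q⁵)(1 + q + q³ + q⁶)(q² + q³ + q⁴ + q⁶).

15

(1 + q⁴ + q⁵) has coefficients 1,0,0,0,1,1 for degrees 0…5.
(1 + q + q² + q³ + q⁴ + q⁵) has coefficients 1,1,1,1,1,1,0,0 for degrees 0…7.
Multiplying by (1 + q + q³ + q⁶) gives running coefficients 1,2,2,3,3,3,3,2 for degrees 0…7.
Finally multiplying by (q² + q³ + q⁴ + q⁶), the product of all factors after the first has coefficients 0,0,1,3,5,7,9,11 for degrees 0…7.
[q⁷] = 1·11 + 1·3 + 1·1 = 15.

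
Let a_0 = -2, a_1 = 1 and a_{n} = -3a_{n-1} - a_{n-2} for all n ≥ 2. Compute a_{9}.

610

The ordinary generating function has denominator 1 + 3q + q^2.
Iterating the recurrence: a_0,…,a_{9} = -2, 1, -1, 2, -5, 13, -34, 89, -233, 610.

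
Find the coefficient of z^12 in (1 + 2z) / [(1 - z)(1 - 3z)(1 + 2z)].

797161

Partial fractions give a closed form: a_n = (-1/2)·1^n + (3/2)·3^n.
At n = 12: a_12 = 797161.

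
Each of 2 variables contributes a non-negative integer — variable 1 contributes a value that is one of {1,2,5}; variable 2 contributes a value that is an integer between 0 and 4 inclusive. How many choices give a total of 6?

The generating function for the choices is (y + y^2 + y^5)·(1 + y + y^2 + y^3 + y^4); the count is [y^6].
(y + y^2 + y^5) has coefficients 0,1,1,0,0,1 for degrees 0…5.
(1 + y + y^2 + y^3 + y^4) has coefficients 1,1,1,1,1,0,0 for degrees 0…6.
[y^6] = 1·0 + 1·1 + 1·1 = 2.

2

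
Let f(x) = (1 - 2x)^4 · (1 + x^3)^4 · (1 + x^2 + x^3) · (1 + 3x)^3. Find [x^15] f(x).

(1 - 2x)^4 has coefficients 1,-8,24,-32,16 for degrees 0…4.
(1 + x^3)^4 has coefficients 1,0,0,4,0,0,6,0,0,4,0,0,1,0,0,0 for degrees 0…15.
Multiplying by (1 + x^2 + x^3) gives running coefficients 1,0,1,5,0,4,10,0,6,10,0,4,5,0,1,1 for degrees 0…15.
Finally multiplying by (1 + 3x)^3, the product of all factors after the first has coefficients 1,9,28,41,72,166,181,198,384,334,252,436,311,153,244,145 for degrees 0…15.
[x^15] = 1·145 − 8·244 + 24·153 − 32·311 + 16·436 = -1111.

-1111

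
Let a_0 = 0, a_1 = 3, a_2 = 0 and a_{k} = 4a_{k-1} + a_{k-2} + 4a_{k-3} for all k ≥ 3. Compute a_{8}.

The ordinary generating function has denominator 1 - 4z - z^2 - 4z^3.
Iterating the recurrence: a_0,…,a_{8} = 0, 3, 0, 3, 24, 99, 432, 1923, 8520.

8520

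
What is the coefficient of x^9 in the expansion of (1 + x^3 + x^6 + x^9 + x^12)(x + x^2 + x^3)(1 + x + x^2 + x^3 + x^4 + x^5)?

6

(1 + x^3 + x^6 + x^9 + x^12) has coefficients 1,0,0,1,0,0,1,0,0,1 for degrees 0…9.
(x + x^2 + x^3) has coefficients 0,1,1,1,0,0,0,0,0,0 for degrees 0…9.
Finally multiplying by (1 + x + x^2 + x^3 + x^4 + x^5), the product of all factors after the first has coefficients 0,1,2,3,3,3,3,2,1,0 for degrees 0…9.
[x^9] = 1·0 + 1·3 + 1·3 + 1·0 = 6.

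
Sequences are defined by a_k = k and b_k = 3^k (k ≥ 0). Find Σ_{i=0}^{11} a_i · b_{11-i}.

132854

This is [x^11] in the product of the two ordinary generating functions.
Σ = 0·177147 + 1·59049 + 2·19683 + 3·6561 + 4·2187 + 5·729 + 6·243 + 7·81 + 8·27 + 9·9 + 10·3 + 11·1 = 132854.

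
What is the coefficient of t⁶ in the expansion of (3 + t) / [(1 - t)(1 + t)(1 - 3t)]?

2733

Partial fractions give a closed form: a_n = (-1)·1^n + (1/4)·(-1)^n + (15/4)·3^n.
At n = 6: a_6 = 2733.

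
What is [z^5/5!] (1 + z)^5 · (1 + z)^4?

15120

The EGF product rule gives c_5 = Σ_{k_1+k_2=5} C(5; k_1,k_2) · ∏ g_i(k_i), where (1+z)^5 gives the falling factorial (5)_k; (1+z)^4 gives the falling factorial (4)_k.
g_1(k) for k = 0…5: 1, 5, 20, 60, 120, 120.
g_2(k) for k = 0…5: 1, 4, 12, 24, 24, 0.
c_5 = Σ_k C(5,k)·g_1(k)·g_2(5−k) = 5·5·24 + 10·20·24 + 10·60·12 + 5·120·4 + 1·120·1 = 600 + 4800 + 7200 + 2400 + 120 = 15120.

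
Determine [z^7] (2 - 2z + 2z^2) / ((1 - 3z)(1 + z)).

The denominator gives the recurrence a_n = 2a_(n−1) + 3a_(n−2) for n ≥ 3; the numerator fixes a_0 = 2, a_1 = 2, a_2 = 12.
Iterating: 2, 2, 12, 30, 96, 282, 852, 2550, so a_7 = 2550.

2550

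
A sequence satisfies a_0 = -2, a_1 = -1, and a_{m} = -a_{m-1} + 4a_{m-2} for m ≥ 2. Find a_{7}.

339

The ordinary generating function has denominator 1 + x - 4x^2.
Iterating the recurrence: a_0,…,a_{7} = -2, -1, -7, 3, -31, 43, -167, 339.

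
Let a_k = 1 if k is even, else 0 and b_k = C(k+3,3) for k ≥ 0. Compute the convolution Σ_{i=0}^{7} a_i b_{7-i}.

200

Write out a_i and b_{7-i} for i = 0,…,7 and sum the products.
Σ = 1·120 + 0·84 + 1·56 + 0·35 + 1·20 + 0·10 + 1·4 + 0·1 = 200.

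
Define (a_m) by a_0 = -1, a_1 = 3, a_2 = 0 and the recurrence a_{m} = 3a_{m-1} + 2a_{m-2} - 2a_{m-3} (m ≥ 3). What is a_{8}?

The ordinary generating function has denominator 1 - 3y - 2y^2 + 2y^3.
Iterating the recurrence: a_0,…,a_{8} = -1, 3, 0, 8, 18, 70, 230, 794, 2702.

2702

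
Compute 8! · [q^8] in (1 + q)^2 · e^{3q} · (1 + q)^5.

The EGF product rule gives c_8 = Σ_{k_1+k_2+k_3=8} C(8; k_1,k_2,k_3) · ∏ g_i(k_i), where (1+q)^2 gives the falling factorial (2)_k; e^{3q} gives (3)^k; (1+q)^5 gives the falling factorial (5)_k.
g_1(k) for k = 0…8: 1, 2, 2, 0, 0, 0, 0, 0, 0.
g_2(k) for k = 0…8: 1, 3, 9, 27, 81, 243, 729, 2187, 6561.
g_3(k) for k = 0…8: 1, 5, 20, 60, 120, 120, 0, 0, 0.
First combine the last two factors: h(k) = Σ_j C(k,j)·g_2(j)·g_3(k−j) for k = 0…8: 1, 8, 59, 402, 2541, 14988, 83079, 435942, 2180601.
c_8 = Σ_k C(8,k)·g_1(k)·h(8−k) = 1·1·2180601 + 8·2·435942 + 28·2·83079 = 2180601 + 6975072 + 4652424 = 13808097.

13808097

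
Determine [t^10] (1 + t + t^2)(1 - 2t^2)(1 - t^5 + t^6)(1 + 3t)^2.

7

(1 + t + t^2) has coefficients 1,1,1 for degrees 0…2.
(1 - 2t^2) has coefficients 1,0,-2,0,0,0,0,0,0,0,0 for degrees 0…10.
Multiplying by (1 - t^5 + t^6) gives running coefficients 1,0,-2,0,0,-1,1,2,-2,0,0 for degrees 0…10.
Finally multiplying by (1 + 3t)^2, the product of all factors after the first has coefficients 1,6,7,-12,-18,-1,-5,-1,19,6,-18 for degrees 0…10.
[t^10] = 1·(-18) + 1·6 + 1·19 = 7.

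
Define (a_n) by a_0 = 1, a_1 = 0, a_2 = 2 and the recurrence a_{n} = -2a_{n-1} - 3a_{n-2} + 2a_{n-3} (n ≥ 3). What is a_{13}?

The ordinary generating function has denominator 1 + 2t + 3t^2 - 2t^3.
Iterating the recurrence: a_0,…,a_{13} = 1, 0, 2, -2, -2, 14, -26, 6, 94, -258, 246, 470, -2194, 3470.

3470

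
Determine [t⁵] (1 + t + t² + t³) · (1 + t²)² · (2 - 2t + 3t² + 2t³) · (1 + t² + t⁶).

20

(1 + t + t² + t³) has coefficients 1,1,1,1 for degrees 0…3.
(1 + t²)² has coefficients 1,0,2,0,1,0 for degrees 0…5.
Multiplying by (2 - 2t + 3t² + 2t³) gives running coefficients 2,-2,7,-2,8,2 for degrees 0…5.
Finally multiplying by (1 + t² + t⁶), the product of all factors after the first has coefficients 2,-2,9,-4,15,0 for degrees 0…5.
[t⁵] = 1·0 + 1·15 + 1·(-4) + 1·9 = 20.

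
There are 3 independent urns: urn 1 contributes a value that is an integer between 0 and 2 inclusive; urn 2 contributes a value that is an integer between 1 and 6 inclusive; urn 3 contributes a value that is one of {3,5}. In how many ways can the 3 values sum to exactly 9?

The generating function for the choices is (1 + z + z²)·(z + z² + z³ + z⁴ + z⁵ + z⁶)·(z³ + z⁵); the count is [z⁹].
(1 + z + z²) has coefficients 1,1,1 for degrees 0…2.
(z + z² + z³ + z⁴ + z⁵ + z⁶) has coefficients 0,1,1,1,1,1,1,0,0,0 for degrees 0…9.
Finally multiplying by (z³ + z⁵), the product of all factors after the first has coefficients 0,0,0,0,1,1,2,2,2,2 for degrees 0…9.
[z⁹] = 1·2 + 1·2 + 1·2 = 6.

6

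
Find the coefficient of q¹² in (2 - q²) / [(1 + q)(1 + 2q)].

The denominator gives the recurrence a_n = −3a_(n−1) − 2a_(n−2) for n ≥ 3; the numerator fixes a_0 = 2, a_1 = -6, a_2 = 13.
Iterating: 2, -6, 13, -27, 55, -111, 223, -447, 895, -1791, 3583, -7167, 14335, so a_12 = 14335.

14335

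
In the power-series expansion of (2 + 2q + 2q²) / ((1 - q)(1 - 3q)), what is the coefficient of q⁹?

The denominator gives the recurrence a_n = 4a_(n−1) − 3a_(n−2) for n ≥ 3; the numerator fixes a_0 = 2, a_1 = 10, a_2 = 36.
Iterating: 2, 10, 36, 114, 348, 1050, 3156, 9474, 28428, 85290, so a_9 = 85290.

85290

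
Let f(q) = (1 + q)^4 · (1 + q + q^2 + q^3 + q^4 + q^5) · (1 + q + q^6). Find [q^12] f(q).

15

(1 + q)^4 has coefficients 1,4,6,4,1 for degrees 0…4.
(1 + q + q^2 + q^3 + q^4 + q^5) has coefficients 1,1,1,1,1,1,0,0,0,0,0,0,0 for degrees 0…12.
Finally multiplying by (1 + q + q^6), the product of all factors after the first has coefficients 1,2,2,2,2,2,2,1,1,1,1,1,0 for degrees 0…12.
[q^12] = 1·0 + 4·1 + 6·1 + 4·1 + 1·1 = 15.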